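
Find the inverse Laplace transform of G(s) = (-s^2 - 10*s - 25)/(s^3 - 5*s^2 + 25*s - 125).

-2*exp(5*t) - sin(5*t) + cos(5*t)

Factor the denominator: s^3 - 5*s^2 + 25*s - 125 = (s - 5)*(s^2 + 25).
Partial fraction decomposition gives [-2/(s - 5)] + [s/(s^2 + 25)] + [-5/(s^2 + 25)].
Invert each term: -2/(s - 5) ↔ -2e^(5t); 1·s/(s^2 + 25) ↔ cos(5t); -1·5/(s^2 + 25) ↔ -sin(5t).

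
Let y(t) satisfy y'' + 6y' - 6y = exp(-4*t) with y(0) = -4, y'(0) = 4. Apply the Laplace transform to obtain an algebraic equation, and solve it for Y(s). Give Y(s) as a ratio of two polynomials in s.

Transform both sides with L{·}.
With L{y''} = s^2 Y - s·y(0) - y'(0) and L{y'} = sY - y(0), with y(0) = -4, y'(0) = 4: the LHS transforms to (s^2 + 6*s - 6)Y - (-4*s - 20).
The right side is L{exp(-4*t)} = 1/(s + 4).
So (s^2 + 6*s - 6)Y = 1/(s + 4) + (-4*s - 20).
Solve for Y(s) and write it as one ratio of polynomials.

Y(s) = (-4*s^2 - 36*s - 79)/(s^3 + 10*s^2 + 18*s - 24)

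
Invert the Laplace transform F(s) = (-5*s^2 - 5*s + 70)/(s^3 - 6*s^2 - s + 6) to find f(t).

Factor the denominator: s^3 - 6*s^2 - s + 6 = (s - 6)*(s - 1)*(s + 1).
Partial fraction decomposition gives [5/(s + 1)] + [-4/(s - 6)] + [-6/(s - 1)].
Invert each term: 5/(s + 1) ↔ 5e^(-t); -4/(s - 6) ↔ -4e^(6t); -6/(s - 1) ↔ -6e^(t).

f(t) = -4*exp(6*t) - 6*exp(t) + 5*exp(-t)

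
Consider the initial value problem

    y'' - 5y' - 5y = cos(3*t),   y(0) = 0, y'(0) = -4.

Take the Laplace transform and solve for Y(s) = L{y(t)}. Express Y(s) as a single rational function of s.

Y(s) = (-4*s^2 + s - 36)/(s^4 - 5*s^3 + 4*s^2 - 45*s - 45)

Take the Laplace transform of both sides.
The derivative rules (L{y''} = s^2 Y - s·y(0) - y'(0) and L{y'} = sY - y(0), with y(0) = 0, y'(0) = -4) turn the left side into (s^2 - 5*s - 5)Y - (-4).
The right side is L{cos(3*t)} = s/(s^2 + 9).
So (s^2 - 5*s - 5)Y = s/(s^2 + 9) + (-4).
Divide through and combine into a single rational function.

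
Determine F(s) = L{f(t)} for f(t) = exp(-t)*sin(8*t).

F(s) = 8/((s + 1)^2 + 64)

L{sin(8t)} = 8/(s^2 + 64).
By the first shifting theorem, multiplying by e^(-t) replaces s with s + 1.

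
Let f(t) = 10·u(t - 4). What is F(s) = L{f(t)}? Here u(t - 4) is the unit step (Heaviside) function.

By the second shifting theorem, L{u(t - c)·g(t - c)} = e^(-cs)·G(s) with c = 4 and G(s) = L{g(t)}.
L{10} = 10/s.

F(s) = 10*exp(-4*s)/s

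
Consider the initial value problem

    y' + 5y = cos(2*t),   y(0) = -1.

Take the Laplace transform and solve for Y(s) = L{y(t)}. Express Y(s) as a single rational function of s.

Apply the Laplace transform to the equation.
Using L{y'} = sY - y(0) = sY - (-1), the left side becomes (s + 5)Y - (-1).
The right side is L{cos(2*t)} = s/(s^2 + 4).
So (s + 5)Y = s/(s^2 + 4) + (-1).
Isolate Y and clear denominators.

Y(s) = (-s^2 + s - 4)/(s^3 + 5*s^2 + 4*s + 20)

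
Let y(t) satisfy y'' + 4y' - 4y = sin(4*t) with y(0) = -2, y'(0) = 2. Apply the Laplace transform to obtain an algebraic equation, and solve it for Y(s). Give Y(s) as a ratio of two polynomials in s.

Y(s) = (-2*s^3 - 6*s^2 - 32*s - 92)/(s^4 + 4*s^3 + 12*s^2 + 64*s - 64)

Transform both sides with L{·}.
With L{y''} = s^2 Y - s·y(0) - y'(0) and L{y'} = sY - y(0), with y(0) = -2, y'(0) = 2: the LHS transforms to (s^2 + 4*s - 4)Y - (-2*s - 6).
The right side is L{sin(4*t)} = 4/(s^2 + 16).
So (s^2 + 4*s - 4)Y = 4/(s^2 + 16) + (-2*s - 6).
Isolate Y and clear denominators.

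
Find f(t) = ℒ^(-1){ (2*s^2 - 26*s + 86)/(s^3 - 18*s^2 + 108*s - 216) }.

f(t) = t^2*exp(6*t) - 2*t*exp(6*t) + 2*exp(6*t)

Factor the denominator: s^3 - 18*s^2 + 108*s - 216 = (s - 6)^3.
Partial fraction decomposition gives [2/(s - 6)] + [-2/(s - 6)^2] + [2/(s - 6)^3].
Invert each term: 2/(s - 6) ↔ 2e^(6t); -2/(s - 6)^2 ↔ -2t·e^(6t); 2/(s - 6)^3 ↔ (1)t^2·e^(6t).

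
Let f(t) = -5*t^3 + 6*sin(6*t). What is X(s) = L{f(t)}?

Apply the Laplace transform termwise.
(6)·[L{sin(6t)} = 6/(s^2 + 36)]; (-5)·[L{t^3} = 3!/s^4 = 6/s^4].

X(s) = 36/(s^2 + 36) - 30/s^4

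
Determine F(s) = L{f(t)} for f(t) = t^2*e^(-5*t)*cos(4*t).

F(s) = 2*(s + 5)*(s^2 + 10*s - 23)/(s^2 + 10*s + 41)^3

L{cos(4t)} = s/(s^2 + 16).
Multiplying by e^(-5t) shifts s → s + 5, so L{e^(-5*t)*cos(4*t)} = (s + 5)/((s + 5)^2 + 16).
Then apply L{t^2·g(t)} = (-1)^2 d^2/ds^2[G(s)] with G(s) = (s + 5)/((s + 5)^2 + 16):
differentiating 2 times and applying the sign gives 2*(s + 5)*(s^2 + 10*s - 23)/(s^2 + 10*s + 41)^3.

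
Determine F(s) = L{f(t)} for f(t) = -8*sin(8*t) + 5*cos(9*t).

The transform is linear, so treat each term independently.
(5)·[L{cos(9t)} = s/(s^2 + 81)]; (-8)·[L{sin(8t)} = 8/(s^2 + 64)].

F(s) = 5*s/(s^2 + 81) - 64/(s^2 + 64)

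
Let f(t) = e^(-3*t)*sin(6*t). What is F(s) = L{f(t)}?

L{sin(6t)} = 6/(s^2 + 36).
By the first shifting theorem, multiplying by e^(-3t) replaces s with s + 3.

F(s) = 6/((s + 3)^2 + 36)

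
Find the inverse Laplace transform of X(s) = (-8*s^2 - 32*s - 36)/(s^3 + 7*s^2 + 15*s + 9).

6*t*exp(-3*t) - 3*exp(-t) - 5*exp(-3*t)

Factor the denominator: s^3 + 7*s^2 + 15*s + 9 = (s + 1)*(s + 3)^2.
Partial fraction decomposition gives [-5/(s + 3)] + [6/(s + 3)^2] + [-3/(s + 1)].
Invert each term: -5/(s + 3) ↔ -5e^(-3t); 6/(s + 3)^2 ↔ 6t·e^(-3t); -3/(s + 1) ↔ -3e^(-t).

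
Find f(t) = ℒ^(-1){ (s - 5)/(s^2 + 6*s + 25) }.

f(t) = -2*exp(-3*t)*sin(4*t) + exp(-3*t)*cos(4*t)

Complete the square in the denominator: s^2 + 6*s + 25 = (s + 3)^2 + 4^2.
Split the numerator to match: s - 5 = 1·(s + 3) - 2·4.
Invert each term: 1·(s + 3)/((s + 3)^2 + 16) ↔ e^(-3t)cos(4t); -2·4/((s + 3)^2 + 16) ↔ -2e^(-3t)sin(4t).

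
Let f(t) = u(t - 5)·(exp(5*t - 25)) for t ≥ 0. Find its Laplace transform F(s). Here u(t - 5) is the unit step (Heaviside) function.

F(s) = exp(-5*s)/(s - 5)

By the second shifting theorem, L{u(t - c)·g(t - c)} = e^(-cs)·G(s) with c = 5 and G(s) = L{g(t)}.
L{e^(5t)} = 1/(s - 5).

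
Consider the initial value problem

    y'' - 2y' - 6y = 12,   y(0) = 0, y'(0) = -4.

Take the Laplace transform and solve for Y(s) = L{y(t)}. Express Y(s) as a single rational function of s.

Take the Laplace transform of both sides.
Using L{y''} = s^2 Y - s·y(0) - y'(0) and L{y'} = sY - y(0), with y(0) = 0, y'(0) = -4, the left side becomes (s^2 - 2*s - 6)Y - (-4).
The right side is L{12} = 12/s.
So (s^2 - 2*s - 6)Y = 12/s + (-4).
Solve for Y(s) and write it as one ratio of polynomials.

Y(s) = (-4*s + 12)/(s^3 - 2*s^2 - 6*s)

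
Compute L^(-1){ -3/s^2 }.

-3*t

Since L{t} = 1!/s^2 = 1/s^2, the inverse is t, scaled by -3.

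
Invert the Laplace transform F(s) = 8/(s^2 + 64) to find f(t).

f(t) = sin(8*t)

Since L{sin(8t)} = 8/(s^2 + 64), the inverse is sin(8*t).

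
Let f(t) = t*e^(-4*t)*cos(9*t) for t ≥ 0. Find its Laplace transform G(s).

L{cos(9t)} = s/(s^2 + 81).
Multiplying by e^(-4t) shifts s → s + 4, so L{e^(-4*t)*cos(9*t)} = (s + 4)/((s + 4)^2 + 81).
Then apply L{t·g(t)} = -d/ds[H(s)] with H(s) = (s + 4)/((s + 4)^2 + 81):
differentiating 1 time and applying the sign gives (s - 5)*(s + 13)/(s^2 + 8*s + 97)^2.

G(s) = (s - 5)*(s + 13)/(s^2 + 8*s + 97)^2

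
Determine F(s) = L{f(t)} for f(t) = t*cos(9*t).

F(s) = (s - 9)*(s + 9)/(s^2 + 81)^2

L{cos(9t)} = s/(s^2 + 81).
Then apply L{t·g(t)} = -d/ds[G(s)] with G(s) = s/(s^2 + 81):
differentiating 1 time and applying the sign gives (s - 9)*(s + 9)/(s^2 + 81)^2.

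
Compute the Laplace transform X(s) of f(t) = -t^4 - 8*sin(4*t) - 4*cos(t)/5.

X(s) = -4*s/(5*(s^2 + 1)) - 32/(s^2 + 16) - 24/s^5

The transform is linear, so treat each term independently.
(-1)·[L{t^4} = 4!/s^5 = 24/s^5]; (-8)·[L{sin(4t)} = 4/(s^2 + 16)]; (-4/5)·[L{cos(t)} = s/(s^2 + 1)].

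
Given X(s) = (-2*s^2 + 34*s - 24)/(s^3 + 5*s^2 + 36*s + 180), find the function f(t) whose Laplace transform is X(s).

Factor the denominator: s^3 + 5*s^2 + 36*s + 180 = (s + 5)*(s^2 + 36).
Partial fraction decomposition gives [-4/(s + 5)] + [2*s/(s^2 + 36)] + [24/(s^2 + 36)].
Invert each term: -4/(s + 5) ↔ -4e^(-5t); 2·s/(s^2 + 36) ↔ 2cos(6t); 4·6/(s^2 + 36) ↔ 4sin(6t).

f(t) = 4*sin(6*t) + 2*cos(6*t) - 4*exp(-5*t)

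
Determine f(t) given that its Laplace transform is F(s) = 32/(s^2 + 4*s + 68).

Rewrite the denominator: s^2 + 4*s + 68 = (s + 2)^2 + 64.
The form in (s + 2) signals a first-shifting-theorem factor e^(-2t).
Since L{sin(8t)} = 8/(s^2 + 64), the inverse is e^(-2*t)*sin(8*t), scaled by 4.

f(t) = 4*exp(-2*t)*sin(8*t)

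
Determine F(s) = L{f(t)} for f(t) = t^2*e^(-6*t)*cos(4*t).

F(s) = 2*(s + 6)*(s^2 + 12*s - 12)/(s^2 + 12*s + 52)^3

L{cos(4t)} = s/(s^2 + 16).
Multiplying by e^(-6t) shifts s → s + 6, so L{e^(-6*t)*cos(4*t)} = (s + 6)/((s + 6)^2 + 16).
Then apply L{t^2·g(t)} = (-1)^2 d^2/ds^2[G(s)] with G(s) = (s + 6)/((s + 6)^2 + 16):
differentiating 2 times and applying the sign gives 2*(s + 6)*(s^2 + 12*s - 12)/(s^2 + 12*s + 52)^3.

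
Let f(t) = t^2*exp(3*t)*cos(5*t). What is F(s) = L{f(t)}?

F(s) = 2*(s - 3)*(s^2 - 6*s - 66)/(s^2 - 6*s + 34)^3

L{cos(5t)} = s/(s^2 + 25).
Multiplying by e^(3t) shifts s → s - 3, so L{exp(3*t)*cos(5*t)} = (s - 3)/((s - 3)^2 + 25).
Then apply L{t^2·g(t)} = (-1)^2 d^2/ds^2[G(s)] with G(s) = (s - 3)/((s - 3)^2 + 25):
differentiating 2 times and applying the sign gives 2*(s - 3)*(s^2 - 6*s - 66)/(s^2 - 6*s + 34)^3.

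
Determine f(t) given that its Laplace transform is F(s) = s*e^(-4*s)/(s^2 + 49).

The factor e^(-4s) signals a time shift by c = 4 (second shifting theorem).
L{cos(7t)} = s/(s^2 + 49), so L^-1{s/(s^2 + 49)} = cos(7*t).
Hence the inverse is u(t - 4) times that function evaluated at t - 4.

f(t) = Heaviside(t - 4)*(cos(7*t - 28))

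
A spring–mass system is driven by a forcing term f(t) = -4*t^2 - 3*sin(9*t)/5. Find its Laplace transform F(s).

The transform is linear, so treat each term independently.
(-4)·[L{t^2} = 2!/s^3 = 2/s^3]; (-3/5)·[L{sin(9t)} = 9/(s^2 + 81)].

F(s) = -27/(5*(s^2 + 81)) - 8/s^3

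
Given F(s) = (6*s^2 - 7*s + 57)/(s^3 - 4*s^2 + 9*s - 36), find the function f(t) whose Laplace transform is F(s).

Factor the denominator: s^3 - 4*s^2 + 9*s - 36 = (s - 4)*(s^2 + 9).
Partial fraction decomposition gives [5/(s - 4)] + [s/(s^2 + 9)] + [-3/(s^2 + 9)].
Invert each term: 5/(s - 4) ↔ 5e^(4t); 1·s/(s^2 + 9) ↔ cos(3t); -1·3/(s^2 + 9) ↔ -sin(3t).

f(t) = 5*exp(4*t) - sin(3*t) + cos(3*t)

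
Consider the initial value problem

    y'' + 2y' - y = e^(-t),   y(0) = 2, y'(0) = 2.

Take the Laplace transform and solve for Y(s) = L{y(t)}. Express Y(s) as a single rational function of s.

Y(s) = (2*s^2 + 8*s + 7)/(s^3 + 3*s^2 + s - 1)

Apply the Laplace transform to the equation.
Using L{y''} = s^2 Y - s·y(0) - y'(0) and L{y'} = sY - y(0), with y(0) = 2, y'(0) = 2, the left side becomes (s^2 + 2*s - 1)Y - (2*s + 6).
The right side is L{e^(-t)} = 1/(s + 1).
So (s^2 + 2*s - 1)Y = 1/(s + 1) + (2*s + 6).
Solve for Y(s) and write it as one ratio of polynomials.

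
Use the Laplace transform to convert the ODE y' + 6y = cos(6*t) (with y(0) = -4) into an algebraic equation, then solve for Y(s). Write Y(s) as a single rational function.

Transform both sides with L{·}.
Using L{y'} = sY - y(0) = sY - (-4), the left side becomes (s + 6)Y - (-4).
The right side is L{cos(6*t)} = s/(s^2 + 36).
So (s + 6)Y = s/(s^2 + 36) + (-4).
Solve for Y(s) and write it as one ratio of polynomials.

Y(s) = (-4*s^2 + s - 144)/(s^3 + 6*s^2 + 36*s + 216)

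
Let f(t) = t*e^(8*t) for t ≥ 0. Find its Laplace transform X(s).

L{e^(8t)} = 1/(s - 8).
Then apply L{t·g(t)} = -d/ds[G(s)] with G(s) = 1/(s - 8):
differentiating 1 time and applying the sign gives (s - 8)^(-2).

X(s) = (s - 8)^(-2)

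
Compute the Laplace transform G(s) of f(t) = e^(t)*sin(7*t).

L{sin(7t)} = 7/(s^2 + 49).
By the first shifting theorem, multiplying by e^(t) replaces s with s - 1.

G(s) = 7/((s - 1)^2 + 49)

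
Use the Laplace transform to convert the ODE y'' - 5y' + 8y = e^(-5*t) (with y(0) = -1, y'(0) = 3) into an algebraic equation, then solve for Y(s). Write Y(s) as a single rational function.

Y(s) = (-s^2 + 3*s + 41)/(s^3 - 17*s + 40)

Transform both sides with L{·}.
The derivative rules (L{y''} = s^2 Y - s·y(0) - y'(0) and L{y'} = sY - y(0), with y(0) = -1, y'(0) = 3) turn the left side into (s^2 - 5*s + 8)Y - (-s + 8).
The right side is L{e^(-5*t)} = 1/(s + 5).
So (s^2 - 5*s + 8)Y = 1/(s + 5) + (-s + 8).
Isolate Y and clear denominators.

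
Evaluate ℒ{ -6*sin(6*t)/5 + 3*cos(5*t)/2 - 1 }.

3*s/(2*(s^2 + 25)) - 36/(5*(s^2 + 36)) - 1/s

By linearity of the Laplace transform, transform each term separately.
(-6/5)·[L{sin(6t)} = 6/(s^2 + 36)]; (3/2)·[L{cos(5t)} = s/(s^2 + 25)]; L{-1} = -1/s.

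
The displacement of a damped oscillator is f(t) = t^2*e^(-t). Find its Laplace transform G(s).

L{e^(-t)} = 1/(s + 1).
Then apply L{t^2·g(t)} = (-1)^2 d^2/ds^2[H(s)] with H(s) = 1/(s + 1):
differentiating 2 times and applying the sign gives 2/(s + 1)^3.

G(s) = 2/(s + 1)^3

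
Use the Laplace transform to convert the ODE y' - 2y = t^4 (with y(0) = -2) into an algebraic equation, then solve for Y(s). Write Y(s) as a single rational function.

Y(s) = (-2*s^5 + 24)/(s^6 - 2*s^5)

Take the Laplace transform of both sides.
The derivative rules (L{y'} = sY - y(0) = sY - (-2)) turn the left side into (s - 2)Y - (-2).
The right side is L{t^4} = 24/s^5.
So (s - 2)Y = 24/s^5 + (-2).
Solve for Y(s) and write it as one ratio of polynomials.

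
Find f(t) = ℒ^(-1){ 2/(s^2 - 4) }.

Since L{sinh(2t)} = 2/(s^2 - 4), the inverse is sinh(2*t).

f(t) = sinh(2*t)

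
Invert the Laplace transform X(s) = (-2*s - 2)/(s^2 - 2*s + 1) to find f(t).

Factor the denominator: s^2 - 2*s + 1 = (s - 1)^2.
Partial fraction decomposition gives [-2/(s - 1)] + [-4/(s - 1)^2].
Invert each term: -2/(s - 1) ↔ -2e^(t); -4/(s - 1)^2 ↔ -4t·e^(t).

f(t) = -4*t*exp(t) - 2*exp(t)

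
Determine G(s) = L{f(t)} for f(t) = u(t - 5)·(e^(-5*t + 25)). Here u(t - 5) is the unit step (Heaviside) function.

G(s) = exp(-5*s)/(s + 5)

By the second shifting theorem, L{u(t - c)·g(t - c)} = e^(-cs)·H(s) with c = 5 and H(s) = L{g(t)}.
L{e^(-5t)} = 1/(s + 5).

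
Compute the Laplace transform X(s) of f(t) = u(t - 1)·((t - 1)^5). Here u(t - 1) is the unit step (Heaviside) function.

By the second shifting theorem, L{u(t - c)·g(t - c)} = e^(-cs)·G(s) with c = 1 and G(s) = L{g(t)}.
L{t^5} = 5!/s^6 = 120/s^6.

X(s) = 120*exp(-s)/s^6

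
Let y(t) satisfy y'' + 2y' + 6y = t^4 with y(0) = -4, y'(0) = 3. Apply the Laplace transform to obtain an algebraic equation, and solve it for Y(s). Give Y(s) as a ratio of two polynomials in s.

Laplace-transform each side.
Using L{y''} = s^2 Y - s·y(0) - y'(0) and L{y'} = sY - y(0), with y(0) = -4, y'(0) = 3, the left side becomes (s^2 + 2*s + 6)Y - (-4*s - 5).
The right side is L{t^4} = 24/s^5.
So (s^2 + 2*s + 6)Y = 24/s^5 + (-4*s - 5).
Solve for Y(s) and write it as one ratio of polynomials.

Y(s) = (-4*s^6 - 5*s^5 + 24)/(s^7 + 2*s^6 + 6*s^5)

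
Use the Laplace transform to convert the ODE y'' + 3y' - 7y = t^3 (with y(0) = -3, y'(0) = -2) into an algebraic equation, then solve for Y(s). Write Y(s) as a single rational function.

Take the Laplace transform of both sides.
The derivative rules (L{y''} = s^2 Y - s·y(0) - y'(0) and L{y'} = sY - y(0), with y(0) = -3, y'(0) = -2) turn the left side into (s^2 + 3*s - 7)Y - (-3*s - 11).
The right side is L{t^3} = 6/s^4.
So (s^2 + 3*s - 7)Y = 6/s^4 + (-3*s - 11).
Solve for Y(s) and write it as one ratio of polynomials.

Y(s) = (-3*s^5 - 11*s^4 + 6)/(s^6 + 3*s^5 - 7*s^4)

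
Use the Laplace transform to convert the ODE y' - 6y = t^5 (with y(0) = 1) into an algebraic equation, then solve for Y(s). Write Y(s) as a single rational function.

Transform both sides with L{·}.
With L{y'} = sY - y(0) = sY - 1: the LHS transforms to (s - 6)Y - (1).
The right side is L{t^5} = 120/s^6.
So (s - 6)Y = 120/s^6 + (1).
Solve for Y(s) and write it as one ratio of polynomials.

Y(s) = (s^6 + 120)/(s^7 - 6*s^6)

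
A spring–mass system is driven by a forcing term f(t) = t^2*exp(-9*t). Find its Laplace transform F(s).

F(s) = 2/(s + 9)^3

L{e^(-9t)} = 1/(s + 9).
Then apply L{t^2·g(t)} = (-1)^2 d^2/ds^2[G(s)] with G(s) = 1/(s + 9):
differentiating 2 times and applying the sign gives 2/(s + 9)^3.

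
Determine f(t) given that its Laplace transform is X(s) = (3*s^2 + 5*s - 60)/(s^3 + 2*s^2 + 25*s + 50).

f(t) = -sin(5*t) + 5*cos(5*t) - 2*exp(-2*t)

Factor the denominator: s^3 + 2*s^2 + 25*s + 50 = (s + 2)*(s^2 + 25).
Partial fraction decomposition gives [-2/(s + 2)] + [5*s/(s^2 + 25)] + [-5/(s^2 + 25)].
Invert each term: -2/(s + 2) ↔ -2e^(-2t); 5·s/(s^2 + 25) ↔ 5cos(5t); -1·5/(s^2 + 25) ↔ -sin(5t).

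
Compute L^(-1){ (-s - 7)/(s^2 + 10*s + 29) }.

-exp(-5*t)*sin(2*t) - exp(-5*t)*cos(2*t)

Complete the square in the denominator: s^2 + 10*s + 29 = (s + 5)^2 + 2^2.
Split the numerator to match: -s - 7 = -1·(s + 5) - 1·2.
Invert each term: -1·(s + 5)/((s + 5)^2 + 4) ↔ -e^(-5t)cos(2t); -1·2/((s + 5)^2 + 4) ↔ -e^(-5t)sin(2t).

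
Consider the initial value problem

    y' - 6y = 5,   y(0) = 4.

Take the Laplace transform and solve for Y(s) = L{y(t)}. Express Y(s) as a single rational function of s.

Y(s) = (4*s + 5)/(s^2 - 6*s)

Take the Laplace transform of both sides.
Using L{y'} = sY - y(0) = sY - 4, the left side becomes (s - 6)Y - (4).
The right side is L{5} = 5/s.
So (s - 6)Y = 5/s + (4).
Divide through and combine into a single rational function.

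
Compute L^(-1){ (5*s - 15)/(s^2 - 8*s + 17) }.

Complete the square in the denominator: s^2 - 8*s + 17 = (s - 4)^2 + 1^2.
Split the numerator to match: 5*s - 15 = 5·(s - 4) + 5·1.
Invert each term: 5·(s - 4)/((s - 4)^2 + 1) ↔ 5e^(4t)cos(t); 5·1/((s - 4)^2 + 1) ↔ 5e^(4t)sin(t).

5*exp(4*t)*sin(t) + 5*exp(4*t)*cos(t)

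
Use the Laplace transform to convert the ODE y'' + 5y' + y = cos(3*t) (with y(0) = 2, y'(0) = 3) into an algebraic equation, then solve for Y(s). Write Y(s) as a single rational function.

Y(s) = (2*s^3 + 13*s^2 + 19*s + 117)/(s^4 + 5*s^3 + 10*s^2 + 45*s + 9)

Laplace-transform each side.
The derivative rules (L{y''} = s^2 Y - s·y(0) - y'(0) and L{y'} = sY - y(0), with y(0) = 2, y'(0) = 3) turn the left side into (s^2 + 5*s + 1)Y - (2*s + 13).
The right side is L{cos(3*t)} = s/(s^2 + 9).
So (s^2 + 5*s + 1)Y = s/(s^2 + 9) + (2*s + 13).
Isolate Y and clear denominators.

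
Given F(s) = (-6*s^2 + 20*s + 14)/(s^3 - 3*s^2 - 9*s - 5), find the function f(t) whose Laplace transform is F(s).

Factor the denominator: s^3 - 3*s^2 - 9*s - 5 = (s - 5)*(s + 1)^2.
Partial fraction decomposition gives [-5/(s + 1)] + [2/(s + 1)^2] + [-1/(s - 5)].
Invert each term: -5/(s + 1) ↔ -5e^(-t); 2/(s + 1)^2 ↔ 2t·e^(-t); -1/(s - 5) ↔ -e^(5t).

f(t) = 2*t*exp(-t) - exp(5*t) - 5*exp(-t)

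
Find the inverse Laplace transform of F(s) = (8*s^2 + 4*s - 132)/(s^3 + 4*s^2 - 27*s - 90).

exp(5*t) + 3*exp(-3*t) + 4*exp(-6*t)

Factor the denominator: s^3 + 4*s^2 - 27*s - 90 = (s - 5)*(s + 3)*(s + 6).
Partial fraction decomposition gives [3/(s + 3)] + [4/(s + 6)] + [1/(s - 5)].
Invert each term: 3/(s + 3) ↔ 3e^(-3t); 4/(s + 6) ↔ 4e^(-6t); 1/(s - 5) ↔ e^(5t).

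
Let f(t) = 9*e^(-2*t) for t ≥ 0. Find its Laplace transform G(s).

L{9} = 9/s.
By the first shifting theorem, multiplying by e^(-2t) replaces s with s + 2.

G(s) = 9/(s + 2)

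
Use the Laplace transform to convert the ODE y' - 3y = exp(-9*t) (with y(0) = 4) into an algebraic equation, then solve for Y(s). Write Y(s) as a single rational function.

Y(s) = (4*s + 37)/(s^2 + 6*s - 27)

Transform both sides with L{·}.
Using L{y'} = sY - y(0) = sY - 4, the left side becomes (s - 3)Y - (4).
The right side is L{exp(-9*t)} = 1/(s + 9).
So (s - 3)Y = 1/(s + 9) + (4).
Divide through and combine into a single rational function.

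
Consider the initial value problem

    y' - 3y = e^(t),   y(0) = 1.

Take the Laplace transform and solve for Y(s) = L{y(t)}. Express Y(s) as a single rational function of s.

Y(s) = s/(s^2 - 4*s + 3)

Laplace-transform each side.
Using L{y'} = sY - y(0) = sY - 1, the left side becomes (s - 3)Y - (1).
The right side is L{e^(t)} = 1/(s - 1).
So (s - 3)Y = 1/(s - 1) + (1).
Divide through and combine into a single rational function.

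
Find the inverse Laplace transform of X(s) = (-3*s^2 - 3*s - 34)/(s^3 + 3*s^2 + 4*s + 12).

-3*sin(2*t) + cos(2*t) - 4*exp(-3*t)

Factor the denominator: s^3 + 3*s^2 + 4*s + 12 = (s + 3)*(s^2 + 4).
Partial fraction decomposition gives [-4/(s + 3)] + [s/(s^2 + 4)] + [-6/(s^2 + 4)].
Invert each term: -4/(s + 3) ↔ -4e^(-3t); 1·s/(s^2 + 4) ↔ cos(2t); -3·2/(s^2 + 4) ↔ -3sin(2t).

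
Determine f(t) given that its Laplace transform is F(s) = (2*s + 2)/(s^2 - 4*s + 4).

f(t) = 6*t*exp(2*t) + 2*exp(2*t)

Factor the denominator: s^2 - 4*s + 4 = (s - 2)^2.
Partial fraction decomposition gives [2/(s - 2)] + [6/(s - 2)^2].
Invert each term: 2/(s - 2) ↔ 2e^(2t); 6/(s - 2)^2 ↔ 6t·e^(2t).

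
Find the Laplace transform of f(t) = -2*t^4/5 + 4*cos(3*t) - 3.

4*s/(s^2 + 9) - 3/s - 48/(5*s^5)

By linearity of the Laplace transform, transform each term separately.
(4)·[L{cos(3t)} = s/(s^2 + 9)]; (-2/5)·[L{t^4} = 4!/s^5 = 24/s^5]; L{-3} = -3/s.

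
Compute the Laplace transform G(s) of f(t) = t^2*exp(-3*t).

G(s) = 2/(s + 3)^3

L{e^(-3t)} = 1/(s + 3).
Then apply L{t^2·g(t)} = (-1)^2 d^2/ds^2[H(s)] with H(s) = 1/(s + 3):
differentiating 2 times and applying the sign gives 2/(s + 3)^3.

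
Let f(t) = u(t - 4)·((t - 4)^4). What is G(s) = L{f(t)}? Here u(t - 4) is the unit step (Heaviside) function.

By the second shifting theorem, L{u(t - c)·g(t - c)} = e^(-cs)·H(s) with c = 4 and H(s) = L{g(t)}.
L{t^4} = 4!/s^5 = 24/s^5.

G(s) = 24*exp(-4*s)/s^5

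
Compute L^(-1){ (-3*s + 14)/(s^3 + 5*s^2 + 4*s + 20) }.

Factor the denominator: s^3 + 5*s^2 + 4*s + 20 = (s + 5)*(s^2 + 4).
Partial fraction decomposition gives [1/(s + 5)] + [-s/(s^2 + 4)] + [2/(s^2 + 4)].
Invert each term: 1/(s + 5) ↔ e^(-5t); -1·s/(s^2 + 4) ↔ -cos(2t); 1·2/(s^2 + 4) ↔ sin(2t).

sin(2*t) - cos(2*t) + exp(-5*t)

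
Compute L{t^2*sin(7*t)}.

L{sin(7t)} = 7/(s^2 + 49).
Then apply L{t^2·g(t)} = (-1)^2 d^2/ds^2[G(s)] with G(s) = 7/(s^2 + 49):
differentiating 2 times and applying the sign gives 14*(3*s^2 - 49)/(s^2 + 49)^3.

14*(3*s^2 - 49)/(s^2 + 49)^3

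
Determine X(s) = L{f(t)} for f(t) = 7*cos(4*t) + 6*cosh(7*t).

X(s) = 7*s/(s^2 + 16) + 6*s/(s^2 - 49)

The transform is linear, so treat each term independently.
(6)·[L{cosh(7t)} = s/(s^2 - 49)]; (7)·[L{cos(4t)} = s/(s^2 + 16)].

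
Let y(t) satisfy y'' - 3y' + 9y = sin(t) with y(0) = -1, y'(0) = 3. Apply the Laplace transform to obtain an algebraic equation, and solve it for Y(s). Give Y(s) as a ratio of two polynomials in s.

Y(s) = (-s^3 + 6*s^2 - s + 7)/(s^4 - 3*s^3 + 10*s^2 - 3*s + 9)

Transform both sides with L{·}.
Using L{y''} = s^2 Y - s·y(0) - y'(0) and L{y'} = sY - y(0), with y(0) = -1, y'(0) = 3, the left side becomes (s^2 - 3*s + 9)Y - (-s + 6).
The right side is L{sin(t)} = 1/(s^2 + 1).
So (s^2 - 3*s + 9)Y = 1/(s^2 + 1) + (-s + 6).
Isolate Y and clear denominators.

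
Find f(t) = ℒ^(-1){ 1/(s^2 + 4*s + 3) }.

Rewrite the denominator: s^2 + 4*s + 3 = (s + 2)^2 - 1.
The form in (s + 2) signals a first-shifting-theorem factor e^(-2t).
Since L{sinh(t)} = 1/(s^2 - 1), the inverse is e^(-2*t)*sinh(t).

f(t) = exp(-2*t)*sinh(t)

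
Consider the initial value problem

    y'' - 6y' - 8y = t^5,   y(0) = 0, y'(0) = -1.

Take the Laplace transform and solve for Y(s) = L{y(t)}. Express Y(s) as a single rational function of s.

Take the Laplace transform of both sides.
With L{y''} = s^2 Y - s·y(0) - y'(0) and L{y'} = sY - y(0), with y(0) = 0, y'(0) = -1: the LHS transforms to (s^2 - 6*s - 8)Y - (-1).
The right side is L{t^5} = 120/s^6.
So (s^2 - 6*s - 8)Y = 120/s^6 + (-1).
Divide through and combine into a single rational function.

Y(s) = (-s^6 + 120)/(s^8 - 6*s^7 - 8*s^6)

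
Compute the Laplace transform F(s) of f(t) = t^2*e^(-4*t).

L{t^2} = 2!/s^3 = 2/s^3.
By the first shifting theorem, multiplying by e^(-4t) replaces s with s + 4.

F(s) = 2/(s + 4)^3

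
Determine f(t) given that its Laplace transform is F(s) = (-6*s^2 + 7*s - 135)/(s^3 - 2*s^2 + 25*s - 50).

Factor the denominator: s^3 - 2*s^2 + 25*s - 50 = (s - 2)*(s^2 + 25).
Partial fraction decomposition gives [-5/(s - 2)] + [-s/(s^2 + 25)] + [5/(s^2 + 25)].
Invert each term: -5/(s - 2) ↔ -5e^(2t); -1·s/(s^2 + 25) ↔ -cos(5t); 1·5/(s^2 + 25) ↔ sin(5t).

f(t) = -5*exp(2*t) + sin(5*t) - cos(5*t)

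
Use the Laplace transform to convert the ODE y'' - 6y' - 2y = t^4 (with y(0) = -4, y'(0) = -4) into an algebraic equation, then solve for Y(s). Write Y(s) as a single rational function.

Apply the Laplace transform to the equation.
The derivative rules (L{y''} = s^2 Y - s·y(0) - y'(0) and L{y'} = sY - y(0), with y(0) = -4, y'(0) = -4) turn the left side into (s^2 - 6*s - 2)Y - (-4*s + 20).
The right side is L{t^4} = 24/s^5.
So (s^2 - 6*s - 2)Y = 24/s^5 + (-4*s + 20).
Solve for Y(s) and write it as one ratio of polynomials.

Y(s) = (-4*s^6 + 20*s^5 + 24)/(s^7 - 6*s^6 - 2*s^5)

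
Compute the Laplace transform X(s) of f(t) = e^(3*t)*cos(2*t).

X(s) = (s - 3)/((s - 3)^2 + 4)

L{cos(2t)} = s/(s^2 + 4).
By the first shifting theorem, multiplying by e^(3t) replaces s with s - 3.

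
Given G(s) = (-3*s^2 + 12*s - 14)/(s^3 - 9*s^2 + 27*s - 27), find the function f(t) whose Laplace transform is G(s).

f(t) = -5*t^2*exp(3*t)/2 - 6*t*exp(3*t) - 3*exp(3*t)

Factor the denominator: s^3 - 9*s^2 + 27*s - 27 = (s - 3)^3.
Partial fraction decomposition gives [-3/(s - 3)] + [-6/(s - 3)^2] + [-5/(s - 3)^3].
Invert each term: -3/(s - 3) ↔ -3e^(3t); -6/(s - 3)^2 ↔ -6t·e^(3t); -5/(s - 3)^3 ↔ (-5/2)t^2·e^(3t).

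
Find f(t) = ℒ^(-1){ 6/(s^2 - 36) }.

f(t) = sinh(6*t)

Since L{sinh(6t)} = 6/(s^2 - 36), the inverse is sinh(6*t).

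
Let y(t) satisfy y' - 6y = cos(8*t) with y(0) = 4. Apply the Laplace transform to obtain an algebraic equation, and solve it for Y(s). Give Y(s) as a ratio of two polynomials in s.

Laplace-transform each side.
With L{y'} = sY - y(0) = sY - 4: the LHS transforms to (s - 6)Y - (4).
The right side is L{cos(8*t)} = s/(s^2 + 64).
So (s - 6)Y = s/(s^2 + 64) + (4).
Isolate Y and clear denominators.

Y(s) = (4*s^2 + s + 256)/(s^3 - 6*s^2 + 64*s - 384)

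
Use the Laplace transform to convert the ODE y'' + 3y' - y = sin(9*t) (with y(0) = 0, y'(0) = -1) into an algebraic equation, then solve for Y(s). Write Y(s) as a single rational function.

Transform both sides with L{·}.
The derivative rules (L{y''} = s^2 Y - s·y(0) - y'(0) and L{y'} = sY - y(0), with y(0) = 0, y'(0) = -1) turn the left side into (s^2 + 3*s - 1)Y - (-1).
The right side is L{sin(9*t)} = 9/(s^2 + 81).
So (s^2 + 3*s - 1)Y = 9/(s^2 + 81) + (-1).
Isolate Y and clear denominators.

Y(s) = (-s^2 - 72)/(s^4 + 3*s^3 + 80*s^2 + 243*s - 81)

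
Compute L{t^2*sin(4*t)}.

L{sin(4t)} = 4/(s^2 + 16).
Then apply L{t^2·g(t)} = (-1)^2 d^2/ds^2[G(s)] with G(s) = 4/(s^2 + 16):
differentiating 2 times and applying the sign gives 8*(3*s^2 - 16)/(s^2 + 16)^3.

8*(3*s^2 - 16)/(s^2 + 16)^3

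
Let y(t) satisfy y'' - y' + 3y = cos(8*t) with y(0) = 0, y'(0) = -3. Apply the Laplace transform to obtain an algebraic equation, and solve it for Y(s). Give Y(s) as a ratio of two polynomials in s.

Transform both sides with L{·}.
Using L{y''} = s^2 Y - s·y(0) - y'(0) and L{y'} = sY - y(0), with y(0) = 0, y'(0) = -3, the left side becomes (s^2 - s + 3)Y - (-3).
The right side is L{cos(8*t)} = s/(s^2 + 64).
So (s^2 - s + 3)Y = s/(s^2 + 64) + (-3).
Isolate Y and clear denominators.

Y(s) = (-3*s^2 + s - 192)/(s^4 - s^3 + 67*s^2 - 64*s + 192)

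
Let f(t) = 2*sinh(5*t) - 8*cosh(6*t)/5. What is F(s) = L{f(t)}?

By linearity of the Laplace transform, transform each term separately.
(2)·[L{sinh(5t)} = 5/(s^2 - 25)]; (-8/5)·[L{cosh(6t)} = s/(s^2 - 36)].

F(s) = -8*s/(5*(s^2 - 36)) + 10/(s^2 - 25)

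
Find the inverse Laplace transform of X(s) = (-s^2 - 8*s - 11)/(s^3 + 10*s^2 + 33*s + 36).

Factor the denominator: s^3 + 10*s^2 + 33*s + 36 = (s + 3)^2*(s + 4).
Partial fraction decomposition gives [-6/(s + 3)] + [4/(s + 3)^2] + [5/(s + 4)].
Invert each term: -6/(s + 3) ↔ -6e^(-3t); 4/(s + 3)^2 ↔ 4t·e^(-3t); 5/(s + 4) ↔ 5e^(-4t).

4*t*exp(-3*t) - 6*exp(-3*t) + 5*exp(-4*t)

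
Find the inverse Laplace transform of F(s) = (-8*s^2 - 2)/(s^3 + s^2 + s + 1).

Factor the denominator: s^3 + s^2 + s + 1 = (s + 1)*(s^2 + 1).
Partial fraction decomposition gives [-5/(s + 1)] + [-3*s/(s^2 + 1)] + [3/(s^2 + 1)].
Invert each term: -5/(s + 1) ↔ -5e^(-t); -3·s/(s^2 + 1) ↔ -3cos(t); 3·1/(s^2 + 1) ↔ 3sin(t).

3*sin(t) - 3*cos(t) - 5*exp(-t)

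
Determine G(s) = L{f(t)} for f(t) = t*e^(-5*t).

L{e^(-5t)} = 1/(s + 5).
Then apply L{t·g(t)} = -d/ds[H(s)] with H(s) = 1/(s + 5):
differentiating 1 time and applying the sign gives (s + 5)^(-2).

G(s) = (s + 5)^(-2)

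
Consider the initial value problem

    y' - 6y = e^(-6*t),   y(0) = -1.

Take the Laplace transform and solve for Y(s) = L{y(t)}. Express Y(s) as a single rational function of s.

Transform both sides with L{·}.
The derivative rules (L{y'} = sY - y(0) = sY - (-1)) turn the left side into (s - 6)Y - (-1).
The right side is L{e^(-6*t)} = 1/(s + 6).
So (s - 6)Y = 1/(s + 6) + (-1).
Divide through and combine into a single rational function.

Y(s) = (-s - 5)/(s^2 - 36)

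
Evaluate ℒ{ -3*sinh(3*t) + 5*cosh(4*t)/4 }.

5*s/(4*(s^2 - 16)) - 9/(s^2 - 9)

By linearity of the Laplace transform, transform each term separately.
(-3)·[L{sinh(3t)} = 3/(s^2 - 9)]; (5/4)·[L{cosh(4t)} = s/(s^2 - 16)].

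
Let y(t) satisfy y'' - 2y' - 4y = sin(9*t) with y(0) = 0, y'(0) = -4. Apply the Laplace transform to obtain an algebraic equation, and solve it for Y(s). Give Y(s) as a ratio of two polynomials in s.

Laplace-transform each side.
Using L{y''} = s^2 Y - s·y(0) - y'(0) and L{y'} = sY - y(0), with y(0) = 0, y'(0) = -4, the left side becomes (s^2 - 2*s - 4)Y - (-4).
The right side is L{sin(9*t)} = 9/(s^2 + 81).
So (s^2 - 2*s - 4)Y = 9/(s^2 + 81) + (-4).
Solve for Y(s) and write it as one ratio of polynomials.

Y(s) = (-4*s^2 - 315)/(s^4 - 2*s^3 + 77*s^2 - 162*s - 324)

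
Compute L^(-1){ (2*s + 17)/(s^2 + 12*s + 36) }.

5*t*exp(-6*t) + 2*exp(-6*t)

Factor the denominator: s^2 + 12*s + 36 = (s + 6)^2.
Partial fraction decomposition gives [2/(s + 6)] + [5/(s + 6)^2].
Invert each term: 2/(s + 6) ↔ 2e^(-6t); 5/(s + 6)^2 ↔ 5t·e^(-6t).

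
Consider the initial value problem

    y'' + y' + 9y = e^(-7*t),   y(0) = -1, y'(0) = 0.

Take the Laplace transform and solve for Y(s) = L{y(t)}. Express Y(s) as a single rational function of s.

Y(s) = (-s^2 - 8*s - 6)/(s^3 + 8*s^2 + 16*s + 63)

Laplace-transform each side.
With L{y''} = s^2 Y - s·y(0) - y'(0) and L{y'} = sY - y(0), with y(0) = -1, y'(0) = 0: the LHS transforms to (s^2 + s + 9)Y - (-s - 1).
The right side is L{e^(-7*t)} = 1/(s + 7).
So (s^2 + s + 9)Y = 1/(s + 7) + (-s - 1).
Isolate Y and clear denominators.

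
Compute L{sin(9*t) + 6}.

By linearity of the Laplace transform, transform each term separately.
L{sin(9t)} = 9/(s^2 + 81); L{6} = 6/s.

9/(s^2 + 81) + 6/s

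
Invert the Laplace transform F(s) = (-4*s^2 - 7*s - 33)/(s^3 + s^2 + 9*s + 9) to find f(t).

f(t) = -2*sin(3*t) - cos(3*t) - 3*exp(-t)

Factor the denominator: s^3 + s^2 + 9*s + 9 = (s + 1)*(s^2 + 9).
Partial fraction decomposition gives [-3/(s + 1)] + [-s/(s^2 + 9)] + [-6/(s^2 + 9)].
Invert each term: -3/(s + 1) ↔ -3e^(-t); -1·s/(s^2 + 9) ↔ -cos(3t); -2·3/(s^2 + 9) ↔ -2sin(3t).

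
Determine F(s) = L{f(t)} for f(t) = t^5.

F(s) = 120/s^6

L{t^5} = 5!/s^6 = 120/s^6.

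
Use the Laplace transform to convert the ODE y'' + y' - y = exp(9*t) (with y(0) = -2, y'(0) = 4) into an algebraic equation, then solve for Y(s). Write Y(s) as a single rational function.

Apply the Laplace transform to the equation.
The derivative rules (L{y''} = s^2 Y - s·y(0) - y'(0) and L{y'} = sY - y(0), with y(0) = -2, y'(0) = 4) turn the left side into (s^2 + s - 1)Y - (-2*s + 2).
The right side is L{exp(9*t)} = 1/(s - 9).
So (s^2 + s - 1)Y = 1/(s - 9) + (-2*s + 2).
Divide through and combine into a single rational function.

Y(s) = (-2*s^2 + 20*s - 17)/(s^3 - 8*s^2 - 10*s + 9)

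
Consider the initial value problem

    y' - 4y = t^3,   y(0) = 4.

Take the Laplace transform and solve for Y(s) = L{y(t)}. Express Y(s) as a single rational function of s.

Take the Laplace transform of both sides.
The derivative rules (L{y'} = sY - y(0) = sY - 4) turn the left side into (s - 4)Y - (4).
The right side is L{t^3} = 6/s^4.
So (s - 4)Y = 6/s^4 + (4).
Isolate Y and clear denominators.

Y(s) = (4*s^4 + 6)/(s^5 - 4*s^4)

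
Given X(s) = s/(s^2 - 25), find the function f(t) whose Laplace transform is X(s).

Since L{cosh(5t)} = s/(s^2 - 25), the inverse is cosh(5*t).

f(t) = cosh(5*t)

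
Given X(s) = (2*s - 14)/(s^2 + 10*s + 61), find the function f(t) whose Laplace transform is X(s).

Complete the square in the denominator: s^2 + 10*s + 61 = (s + 5)^2 + 6^2.
Split the numerator to match: 2*s - 14 = 2·(s + 5) - 4·6.
Invert each term: 2·(s + 5)/((s + 5)^2 + 36) ↔ 2e^(-5t)cos(6t); -4·6/((s + 5)^2 + 36) ↔ -4e^(-5t)sin(6t).

f(t) = -4*exp(-5*t)*sin(6*t) + 2*exp(-5*t)*cos(6*t)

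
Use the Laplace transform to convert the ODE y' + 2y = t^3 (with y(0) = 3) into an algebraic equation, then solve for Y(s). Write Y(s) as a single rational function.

Laplace-transform each side.
With L{y'} = sY - y(0) = sY - 3: the LHS transforms to (s + 2)Y - (3).
The right side is L{t^3} = 6/s^4.
So (s + 2)Y = 6/s^4 + (3).
Isolate Y and clear denominators.

Y(s) = (3*s^4 + 6)/(s^5 + 2*s^4)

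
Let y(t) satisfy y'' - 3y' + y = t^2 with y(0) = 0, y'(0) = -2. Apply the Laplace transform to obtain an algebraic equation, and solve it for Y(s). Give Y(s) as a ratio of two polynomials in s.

Y(s) = (-2*s^3 + 2)/(s^5 - 3*s^4 + s^3)

Take the Laplace transform of both sides.
With L{y''} = s^2 Y - s·y(0) - y'(0) and L{y'} = sY - y(0), with y(0) = 0, y'(0) = -2: the LHS transforms to (s^2 - 3*s + 1)Y - (-2).
The right side is L{t^2} = 2/s^3.
So (s^2 - 3*s + 1)Y = 2/s^3 + (-2).
Divide through and combine into a single rational function.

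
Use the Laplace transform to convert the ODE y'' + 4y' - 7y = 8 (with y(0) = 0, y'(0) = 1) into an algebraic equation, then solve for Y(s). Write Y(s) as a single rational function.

Take the Laplace transform of both sides.
Using L{y''} = s^2 Y - s·y(0) - y'(0) and L{y'} = sY - y(0), with y(0) = 0, y'(0) = 1, the left side becomes (s^2 + 4*s - 7)Y - (1).
The right side is L{8} = 8/s.
So (s^2 + 4*s - 7)Y = 8/s + (1).
Isolate Y and clear denominators.

Y(s) = (s + 8)/(s^3 + 4*s^2 - 7*s)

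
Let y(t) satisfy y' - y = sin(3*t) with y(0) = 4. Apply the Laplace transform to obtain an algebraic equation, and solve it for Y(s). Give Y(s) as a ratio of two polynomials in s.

Y(s) = (4*s^2 + 39)/(s^3 - s^2 + 9*s - 9)

Laplace-transform each side.
With L{y'} = sY - y(0) = sY - 4: the LHS transforms to (s - 1)Y - (4).
The right side is L{sin(3*t)} = 3/(s^2 + 9).
So (s - 1)Y = 3/(s^2 + 9) + (4).
Divide through and combine into a single rational function.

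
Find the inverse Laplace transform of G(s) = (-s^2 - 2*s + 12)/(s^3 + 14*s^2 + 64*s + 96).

Factor the denominator: s^3 + 14*s^2 + 64*s + 96 = (s + 4)^2*(s + 6).
Partial fraction decomposition gives [2/(s + 4)] + [2/(s + 4)^2] + [-3/(s + 6)].
Invert each term: 2/(s + 4) ↔ 2e^(-4t); 2/(s + 4)^2 ↔ 2t·e^(-4t); -3/(s + 6) ↔ -3e^(-6t).

2*t*exp(-4*t) + 2*exp(-4*t) - 3*exp(-6*t)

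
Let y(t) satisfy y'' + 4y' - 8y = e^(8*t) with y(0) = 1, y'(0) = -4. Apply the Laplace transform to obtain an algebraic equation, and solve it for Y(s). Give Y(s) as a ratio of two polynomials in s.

Y(s) = (s^2 - 8*s + 1)/(s^3 - 4*s^2 - 40*s + 64)

Transform both sides with L{·}.
Using L{y''} = s^2 Y - s·y(0) - y'(0) and L{y'} = sY - y(0), with y(0) = 1, y'(0) = -4, the left side becomes (s^2 + 4*s - 8)Y - (s).
The right side is L{e^(8*t)} = 1/(s - 8).
So (s^2 + 4*s - 8)Y = 1/(s - 8) + (s).
Isolate Y and clear denominators.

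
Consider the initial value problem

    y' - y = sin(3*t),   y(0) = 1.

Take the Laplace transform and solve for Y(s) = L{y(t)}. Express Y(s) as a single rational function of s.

Y(s) = (s^2 + 12)/(s^3 - s^2 + 9*s - 9)

Laplace-transform each side.
Using L{y'} = sY - y(0) = sY - 1, the left side becomes (s - 1)Y - (1).
The right side is L{sin(3*t)} = 3/(s^2 + 9).
So (s - 1)Y = 3/(s^2 + 9) + (1).
Isolate Y and clear denominators.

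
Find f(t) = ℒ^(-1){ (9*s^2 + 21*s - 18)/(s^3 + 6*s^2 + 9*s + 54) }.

f(t) = -3*sin(3*t) + 5*cos(3*t) + 4*exp(-6*t)

Factor the denominator: s^3 + 6*s^2 + 9*s + 54 = (s + 6)*(s^2 + 9).
Partial fraction decomposition gives [4/(s + 6)] + [5*s/(s^2 + 9)] + [-9/(s^2 + 9)].
Invert each term: 4/(s + 6) ↔ 4e^(-6t); 5·s/(s^2 + 9) ↔ 5cos(3t); -3·3/(s^2 + 9) ↔ -3sin(3t).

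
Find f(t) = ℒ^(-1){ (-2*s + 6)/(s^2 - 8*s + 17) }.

f(t) = -2*exp(4*t)*sin(t) - 2*exp(4*t)*cos(t)

Complete the square in the denominator: s^2 - 8*s + 17 = (s - 4)^2 + 1^2.
Split the numerator to match: -2*s + 6 = -2·(s - 4) - 2·1.
Invert each term: -2·(s - 4)/((s - 4)^2 + 1) ↔ -2e^(4t)cos(t); -2·1/((s - 4)^2 + 1) ↔ -2e^(4t)sin(t).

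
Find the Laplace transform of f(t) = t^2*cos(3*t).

L{cos(3t)} = s/(s^2 + 9).
Then apply L{t^2·g(t)} = (-1)^2 d^2/ds^2[G(s)] with G(s) = s/(s^2 + 9):
differentiating 2 times and applying the sign gives 2*s*(s^2 - 27)/(s^2 + 9)^3.

2*s*(s^2 - 27)/(s^2 + 9)^3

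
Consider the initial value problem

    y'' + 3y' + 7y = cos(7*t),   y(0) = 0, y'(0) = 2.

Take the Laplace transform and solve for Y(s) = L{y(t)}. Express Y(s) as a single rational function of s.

Y(s) = (2*s^2 + s + 98)/(s^4 + 3*s^3 + 56*s^2 + 147*s + 343)

Take the Laplace transform of both sides.
With L{y''} = s^2 Y - s·y(0) - y'(0) and L{y'} = sY - y(0), with y(0) = 0, y'(0) = 2: the LHS transforms to (s^2 + 3*s + 7)Y - (2).
The right side is L{cos(7*t)} = s/(s^2 + 49).
So (s^2 + 3*s + 7)Y = s/(s^2 + 49) + (2).
Solve for Y(s) and write it as one ratio of polynomials.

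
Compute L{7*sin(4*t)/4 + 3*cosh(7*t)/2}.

3*s/(2*(s^2 - 49)) + 7/(s^2 + 16)

By linearity of the Laplace transform, transform each term separately.
(3/2)·[L{cosh(7t)} = s/(s^2 - 49)]; (7/4)·[L{sin(4t)} = 4/(s^2 + 16)].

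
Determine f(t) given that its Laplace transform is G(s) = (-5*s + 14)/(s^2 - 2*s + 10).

Complete the square in the denominator: s^2 - 2*s + 10 = (s - 1)^2 + 3^2.
Split the numerator to match: -5*s + 14 = -5·(s - 1) + 3·3.
Invert each term: -5·(s - 1)/((s - 1)^2 + 9) ↔ -5e^(t)cos(3t); 3·3/((s - 1)^2 + 9) ↔ 3e^(t)sin(3t).

f(t) = 3*exp(t)*sin(3*t) - 5*exp(t)*cos(3*t)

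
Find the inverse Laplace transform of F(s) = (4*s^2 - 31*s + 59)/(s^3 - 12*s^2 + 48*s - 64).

-t^2*exp(4*t)/2 + t*exp(4*t) + 4*exp(4*t)

Factor the denominator: s^3 - 12*s^2 + 48*s - 64 = (s - 4)^3.
Partial fraction decomposition gives [4/(s - 4)] + [(s - 4)^(-2)] + [-1/(s - 4)^3].
Invert each term: 4/(s - 4) ↔ 4e^(4t); 1/(s - 4)^2 ↔ t·e^(4t); -1/(s - 4)^3 ↔ (-1/2)t^2·e^(4t).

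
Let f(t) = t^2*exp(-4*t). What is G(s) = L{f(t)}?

G(s) = 2/(s + 4)^3

L{e^(-4t)} = 1/(s + 4).
Then apply L{t^2·g(t)} = (-1)^2 d^2/ds^2[H(s)] with H(s) = 1/(s + 4):
differentiating 2 times and applying the sign gives 2/(s + 4)^3.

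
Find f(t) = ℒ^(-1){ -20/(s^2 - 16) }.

Since L{sinh(4t)} = 4/(s^2 - 16), the inverse is sinh(4*t), scaled by -5.

f(t) = -5*sinh(4*t)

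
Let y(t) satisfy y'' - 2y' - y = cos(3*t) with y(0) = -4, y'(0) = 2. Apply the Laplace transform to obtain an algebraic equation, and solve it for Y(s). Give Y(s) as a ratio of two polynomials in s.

Y(s) = (-4*s^3 + 10*s^2 - 35*s + 90)/(s^4 - 2*s^3 + 8*s^2 - 18*s - 9)

Laplace-transform each side.
The derivative rules (L{y''} = s^2 Y - s·y(0) - y'(0) and L{y'} = sY - y(0), with y(0) = -4, y'(0) = 2) turn the left side into (s^2 - 2*s - 1)Y - (-4*s + 10).
The right side is L{cos(3*t)} = s/(s^2 + 9).
So (s^2 - 2*s - 1)Y = s/(s^2 + 9) + (-4*s + 10).
Divide through and combine into a single rational function.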